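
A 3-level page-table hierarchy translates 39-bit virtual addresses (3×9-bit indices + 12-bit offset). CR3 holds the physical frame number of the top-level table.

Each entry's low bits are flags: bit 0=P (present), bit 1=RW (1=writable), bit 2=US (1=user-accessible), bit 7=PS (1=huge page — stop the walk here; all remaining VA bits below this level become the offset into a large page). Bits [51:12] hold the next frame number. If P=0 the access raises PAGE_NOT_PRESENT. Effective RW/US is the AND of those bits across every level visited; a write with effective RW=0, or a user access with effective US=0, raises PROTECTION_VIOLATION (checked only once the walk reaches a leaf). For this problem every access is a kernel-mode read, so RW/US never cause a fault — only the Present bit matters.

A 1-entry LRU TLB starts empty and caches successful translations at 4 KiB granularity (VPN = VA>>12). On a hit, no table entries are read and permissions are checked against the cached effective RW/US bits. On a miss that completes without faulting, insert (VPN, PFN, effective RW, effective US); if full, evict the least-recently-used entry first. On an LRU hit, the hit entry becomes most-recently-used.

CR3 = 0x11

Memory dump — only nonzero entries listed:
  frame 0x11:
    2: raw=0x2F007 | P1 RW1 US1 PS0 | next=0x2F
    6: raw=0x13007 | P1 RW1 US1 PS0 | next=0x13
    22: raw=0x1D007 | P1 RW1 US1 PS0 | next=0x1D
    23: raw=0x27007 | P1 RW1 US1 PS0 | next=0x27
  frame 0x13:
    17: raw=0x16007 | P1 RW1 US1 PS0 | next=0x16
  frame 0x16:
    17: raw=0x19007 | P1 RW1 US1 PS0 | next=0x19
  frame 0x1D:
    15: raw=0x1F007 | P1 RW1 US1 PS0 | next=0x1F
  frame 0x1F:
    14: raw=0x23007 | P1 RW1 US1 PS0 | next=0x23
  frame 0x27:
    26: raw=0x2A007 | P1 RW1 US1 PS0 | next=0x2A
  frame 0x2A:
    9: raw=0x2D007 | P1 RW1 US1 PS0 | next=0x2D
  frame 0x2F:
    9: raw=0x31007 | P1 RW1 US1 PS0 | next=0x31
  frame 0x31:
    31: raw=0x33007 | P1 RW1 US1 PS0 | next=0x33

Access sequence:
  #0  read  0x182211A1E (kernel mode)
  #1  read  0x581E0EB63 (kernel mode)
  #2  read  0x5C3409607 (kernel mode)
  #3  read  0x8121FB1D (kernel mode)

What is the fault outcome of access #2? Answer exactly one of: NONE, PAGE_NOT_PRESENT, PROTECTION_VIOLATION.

Trace:
#0 VA=0x182211A1E (r,kernel):
  L0: frame=0x11 idx=6 entry=0x13007 [P=1 RW=1 US=1 PS=0]
  L1: frame=0x13 idx=17 entry=0x16007 [P=1 RW=1 US=1 PS=0]
  L2: frame=0x16 idx=17 entry=0x19007 [P=1 RW=1 US=1 PS=0]
  ⇒ phys 0x19A1E  [3 reads]
#1 VA=0x581E0EB63 (r,kernel):
  L0: frame=0x11 idx=22 entry=0x1D007 [P=1 RW=1 US=1 PS=0]
  L1: frame=0x1D idx=15 entry=0x1F007 [P=1 RW=1 US=1 PS=0]
  L2: frame=0x1F idx=14 entry=0x23007 [P=1 RW=1 US=1 PS=0]
  ⇒ phys 0x23B63  [3 reads]
#2 VA=0x5C3409607 (r,kernel):
  L0: frame=0x11 idx=23 entry=0x27007 [P=1 RW=1 US=1 PS=0]
  L1: frame=0x27 idx=26 entry=0x2A007 [P=1 RW=1 US=1 PS=0]
  L2: frame=0x2A idx=9 entry=0x2D007 [P=1 RW=1 US=1 PS=0]
  ⇒ phys 0x2D607  [3 reads]
#3 VA=0x8121FB1D (r,kernel):
  L0: frame=0x11 idx=2 entry=0x2F007 [P=1 RW=1 US=1 PS=0]
  L1: frame=0x2F idx=9 entry=0x31007 [P=1 RW=1 US=1 PS=0]
  L2: frame=0x31 idx=31 entry=0x33007 [P=1 RW=1 US=1 PS=0]
  ⇒ phys 0x33B1D  [3 reads]

Access #2 fault: NONE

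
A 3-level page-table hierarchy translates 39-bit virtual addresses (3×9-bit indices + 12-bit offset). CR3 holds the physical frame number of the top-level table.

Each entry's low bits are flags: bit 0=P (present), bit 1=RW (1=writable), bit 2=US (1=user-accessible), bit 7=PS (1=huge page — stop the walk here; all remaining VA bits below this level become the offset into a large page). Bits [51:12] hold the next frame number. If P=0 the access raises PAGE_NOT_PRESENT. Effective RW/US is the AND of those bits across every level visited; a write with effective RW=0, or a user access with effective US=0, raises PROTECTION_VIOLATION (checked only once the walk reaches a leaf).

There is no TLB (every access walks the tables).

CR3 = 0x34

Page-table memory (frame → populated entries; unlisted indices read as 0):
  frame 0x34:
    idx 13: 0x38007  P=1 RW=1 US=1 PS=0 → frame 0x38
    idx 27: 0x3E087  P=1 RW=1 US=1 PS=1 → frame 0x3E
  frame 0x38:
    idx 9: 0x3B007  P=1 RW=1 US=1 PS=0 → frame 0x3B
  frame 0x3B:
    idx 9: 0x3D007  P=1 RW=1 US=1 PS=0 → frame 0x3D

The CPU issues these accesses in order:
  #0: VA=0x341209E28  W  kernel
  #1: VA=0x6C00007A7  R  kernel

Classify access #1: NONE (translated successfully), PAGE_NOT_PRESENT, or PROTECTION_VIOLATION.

Per-access translation:
#0 VA=0x341209E28 (w,kernel):
  [0] read 0x34 idx=13: raw=0x38007 flags P=1 W=1 U=1 S=0
  [1] read 0x38 idx=9: raw=0x3B007 flags P=1 W=1 U=1 S=0
  [2] read 0x3B idx=9: raw=0x3D007 flags P=1 W=1 U=1 S=0
  → PA=0x3DE28  (3 entries read)
#1 VA=0x6C00007A7 (r,kernel):
  [0] read 0x34 idx=27: raw=0x3E087 flags P=1 W=1 U=1 S=1
  → PA=0x3E7A7 (huge @L0)  (1 entries read)

Access #1 fault: NONE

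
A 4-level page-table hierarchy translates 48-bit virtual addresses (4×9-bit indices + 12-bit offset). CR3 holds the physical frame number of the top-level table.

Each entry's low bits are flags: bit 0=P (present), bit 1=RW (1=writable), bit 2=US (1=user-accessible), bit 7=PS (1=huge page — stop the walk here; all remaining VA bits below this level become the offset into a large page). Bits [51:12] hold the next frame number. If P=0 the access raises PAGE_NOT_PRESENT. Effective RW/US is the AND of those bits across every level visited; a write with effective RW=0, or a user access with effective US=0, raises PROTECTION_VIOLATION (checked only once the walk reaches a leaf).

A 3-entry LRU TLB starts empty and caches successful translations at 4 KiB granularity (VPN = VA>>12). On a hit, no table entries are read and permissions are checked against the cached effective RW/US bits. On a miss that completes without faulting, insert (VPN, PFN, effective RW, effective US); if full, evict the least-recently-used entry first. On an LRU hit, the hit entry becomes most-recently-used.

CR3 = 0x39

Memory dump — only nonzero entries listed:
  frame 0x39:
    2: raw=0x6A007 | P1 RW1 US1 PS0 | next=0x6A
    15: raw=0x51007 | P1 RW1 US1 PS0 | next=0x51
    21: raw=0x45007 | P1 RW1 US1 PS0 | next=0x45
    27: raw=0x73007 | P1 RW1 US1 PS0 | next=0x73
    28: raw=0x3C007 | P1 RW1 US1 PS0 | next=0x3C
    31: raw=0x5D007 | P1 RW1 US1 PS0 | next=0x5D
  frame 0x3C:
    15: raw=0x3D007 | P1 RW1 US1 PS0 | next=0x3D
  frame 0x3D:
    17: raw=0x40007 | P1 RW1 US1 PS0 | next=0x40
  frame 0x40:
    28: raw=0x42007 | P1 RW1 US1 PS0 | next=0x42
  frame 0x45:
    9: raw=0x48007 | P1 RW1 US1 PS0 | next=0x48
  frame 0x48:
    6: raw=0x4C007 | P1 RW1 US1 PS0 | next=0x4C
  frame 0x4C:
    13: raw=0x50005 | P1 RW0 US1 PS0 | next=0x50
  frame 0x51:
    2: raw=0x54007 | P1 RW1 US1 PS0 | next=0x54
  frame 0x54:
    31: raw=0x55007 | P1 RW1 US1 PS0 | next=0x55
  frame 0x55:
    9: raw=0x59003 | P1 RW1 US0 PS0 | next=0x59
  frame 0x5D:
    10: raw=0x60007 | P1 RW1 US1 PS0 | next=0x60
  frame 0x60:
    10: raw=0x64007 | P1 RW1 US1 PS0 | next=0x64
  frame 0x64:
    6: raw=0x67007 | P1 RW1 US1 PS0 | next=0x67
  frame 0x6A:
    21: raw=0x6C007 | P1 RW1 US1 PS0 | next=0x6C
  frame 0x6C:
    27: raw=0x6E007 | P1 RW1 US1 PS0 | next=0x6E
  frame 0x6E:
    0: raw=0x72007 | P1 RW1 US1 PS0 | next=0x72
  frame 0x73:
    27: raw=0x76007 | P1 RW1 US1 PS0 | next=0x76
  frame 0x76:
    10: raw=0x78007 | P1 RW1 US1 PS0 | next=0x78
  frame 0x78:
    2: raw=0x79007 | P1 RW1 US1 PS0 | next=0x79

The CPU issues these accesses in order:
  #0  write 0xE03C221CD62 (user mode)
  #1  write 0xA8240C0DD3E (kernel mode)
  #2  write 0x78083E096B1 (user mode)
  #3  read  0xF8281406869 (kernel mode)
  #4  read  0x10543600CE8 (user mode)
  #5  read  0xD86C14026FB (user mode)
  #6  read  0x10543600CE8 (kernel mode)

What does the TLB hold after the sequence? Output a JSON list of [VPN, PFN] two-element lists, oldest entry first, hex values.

Walk each access:
#0 VA=0xE03C221CD62 (w,user):
  L0 @0x39[28] → 0x3C007  P=1,RW=1,US=1,PS=0
  L1 @0x3C[15] → 0x3D007  P=1,RW=1,US=1,PS=0
  L2 @0x3D[17] → 0x40007  P=1,RW=1,US=1,PS=0
  L3 @0x40[28] → 0x42007  P=1,RW=1,US=1,PS=0
  → PA=0x42D62  (4 entries read)
#1 VA=0xA8240C0DD3E (w,kernel):
  L0 @0x39[21] → 0x45007  P=1,RW=1,US=1,PS=0
  L1 @0x45[9] → 0x48007  P=1,RW=1,US=1,PS=0
  L2 @0x48[6] → 0x4C007  P=1,RW=1,US=1,PS=0
  L3 @0x4C[13] → 0x50005  P=1,RW=0,US=1,PS=0
  → PROTECTION_VIOLATION  (4 entries read)
#2 VA=0x78083E096B1 (w,user):
  L0 @0x39[15] → 0x51007  P=1,RW=1,US=1,PS=0
  L1 @0x51[2] → 0x54007  P=1,RW=1,US=1,PS=0
  L2 @0x54[31] → 0x55007  P=1,RW=1,US=1,PS=0
  L3 @0x55[9] → 0x59003  P=1,RW=1,US=0,PS=0
  → PROTECTION_VIOLATION  (4 entries read)
#3 VA=0xF8281406869 (r,kernel):
  L0 @0x39[31] → 0x5D007  P=1,RW=1,US=1,PS=0
  L1 @0x5D[10] → 0x60007  P=1,RW=1,US=1,PS=0
  L2 @0x60[10] → 0x64007  P=1,RW=1,US=1,PS=0
  L3 @0x64[6] → 0x67007  P=1,RW=1,US=1,PS=0
  → PA=0x67869  (4 entries read)
#4 VA=0x10543600CE8 (r,user):
  L0 @0x39[2] → 0x6A007  P=1,RW=1,US=1,PS=0
  L1 @0x6A[21] → 0x6C007  P=1,RW=1,US=1,PS=0
  L2 @0x6C[27] → 0x6E007  P=1,RW=1,US=1,PS=0
  L3 @0x6E[0] → 0x72007  P=1,RW=1,US=1,PS=0
  → PA=0x72CE8  (4 entries read)
#5 VA=0xD86C14026FB (r,user):
  L0 @0x39[27] → 0x73007  P=1,RW=1,US=1,PS=0
  L1 @0x73[27] → 0x76007  P=1,RW=1,US=1,PS=0
  L2 @0x76[10] → 0x78007  P=1,RW=1,US=1,PS=0
  L3 @0x78[2] → 0x79007  P=1,RW=1,US=1,PS=0
  → PA=0x796FB  (4 entries read)
#6 VA=0x10543600CE8 (r,kernel):
  TLB hit vpn=0x10543600 → PA=0x72CE8

TLB: [["0xF8281406", "0x67"], ["0xD86C1402", "0x79"], ["0x10543600", "0x72"]]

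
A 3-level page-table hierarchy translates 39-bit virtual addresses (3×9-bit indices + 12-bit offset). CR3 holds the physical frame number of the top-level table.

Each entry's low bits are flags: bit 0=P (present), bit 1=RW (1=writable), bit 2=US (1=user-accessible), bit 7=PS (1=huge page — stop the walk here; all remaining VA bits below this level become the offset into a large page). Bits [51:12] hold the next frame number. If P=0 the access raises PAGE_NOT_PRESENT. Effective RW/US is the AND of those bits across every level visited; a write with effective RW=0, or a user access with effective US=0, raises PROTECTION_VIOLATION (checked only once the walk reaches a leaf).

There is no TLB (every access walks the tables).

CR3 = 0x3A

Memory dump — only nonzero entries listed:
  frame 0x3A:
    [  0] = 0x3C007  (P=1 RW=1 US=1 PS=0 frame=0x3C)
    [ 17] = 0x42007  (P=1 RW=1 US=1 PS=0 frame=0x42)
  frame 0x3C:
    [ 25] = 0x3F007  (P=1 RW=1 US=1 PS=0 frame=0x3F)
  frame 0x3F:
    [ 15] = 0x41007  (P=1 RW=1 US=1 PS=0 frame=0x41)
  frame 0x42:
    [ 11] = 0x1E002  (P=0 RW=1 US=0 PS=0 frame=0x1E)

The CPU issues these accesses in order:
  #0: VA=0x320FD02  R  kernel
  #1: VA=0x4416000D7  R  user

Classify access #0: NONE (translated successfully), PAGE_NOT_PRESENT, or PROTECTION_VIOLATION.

Trace:
#0 VA=0x320FD02 (r,kernel):
  lvl0: tbl 0x3A, slot 0 ⇒ 0x3C007 (P1/RW1/US1/PS0)
  lvl1: tbl 0x3C, slot 25 ⇒ 0x3F007 (P1/RW1/US1/PS0)
  lvl2: tbl 0x3F, slot 15 ⇒ 0x41007 (P1/RW1/US1/PS0)
  ✓ 0x41D02  — 3 lookups
#1 VA=0x4416000D7 (r,user):
  lvl0: tbl 0x3A, slot 17 ⇒ 0x42007 (P1/RW1/US1/PS0)
  lvl1: tbl 0x42, slot 11 ⇒ 0x1E002 (P0/RW1/US0/PS0)
  → PAGE_NOT_PRESENT  (2 entries read)

Access #0 fault: NONE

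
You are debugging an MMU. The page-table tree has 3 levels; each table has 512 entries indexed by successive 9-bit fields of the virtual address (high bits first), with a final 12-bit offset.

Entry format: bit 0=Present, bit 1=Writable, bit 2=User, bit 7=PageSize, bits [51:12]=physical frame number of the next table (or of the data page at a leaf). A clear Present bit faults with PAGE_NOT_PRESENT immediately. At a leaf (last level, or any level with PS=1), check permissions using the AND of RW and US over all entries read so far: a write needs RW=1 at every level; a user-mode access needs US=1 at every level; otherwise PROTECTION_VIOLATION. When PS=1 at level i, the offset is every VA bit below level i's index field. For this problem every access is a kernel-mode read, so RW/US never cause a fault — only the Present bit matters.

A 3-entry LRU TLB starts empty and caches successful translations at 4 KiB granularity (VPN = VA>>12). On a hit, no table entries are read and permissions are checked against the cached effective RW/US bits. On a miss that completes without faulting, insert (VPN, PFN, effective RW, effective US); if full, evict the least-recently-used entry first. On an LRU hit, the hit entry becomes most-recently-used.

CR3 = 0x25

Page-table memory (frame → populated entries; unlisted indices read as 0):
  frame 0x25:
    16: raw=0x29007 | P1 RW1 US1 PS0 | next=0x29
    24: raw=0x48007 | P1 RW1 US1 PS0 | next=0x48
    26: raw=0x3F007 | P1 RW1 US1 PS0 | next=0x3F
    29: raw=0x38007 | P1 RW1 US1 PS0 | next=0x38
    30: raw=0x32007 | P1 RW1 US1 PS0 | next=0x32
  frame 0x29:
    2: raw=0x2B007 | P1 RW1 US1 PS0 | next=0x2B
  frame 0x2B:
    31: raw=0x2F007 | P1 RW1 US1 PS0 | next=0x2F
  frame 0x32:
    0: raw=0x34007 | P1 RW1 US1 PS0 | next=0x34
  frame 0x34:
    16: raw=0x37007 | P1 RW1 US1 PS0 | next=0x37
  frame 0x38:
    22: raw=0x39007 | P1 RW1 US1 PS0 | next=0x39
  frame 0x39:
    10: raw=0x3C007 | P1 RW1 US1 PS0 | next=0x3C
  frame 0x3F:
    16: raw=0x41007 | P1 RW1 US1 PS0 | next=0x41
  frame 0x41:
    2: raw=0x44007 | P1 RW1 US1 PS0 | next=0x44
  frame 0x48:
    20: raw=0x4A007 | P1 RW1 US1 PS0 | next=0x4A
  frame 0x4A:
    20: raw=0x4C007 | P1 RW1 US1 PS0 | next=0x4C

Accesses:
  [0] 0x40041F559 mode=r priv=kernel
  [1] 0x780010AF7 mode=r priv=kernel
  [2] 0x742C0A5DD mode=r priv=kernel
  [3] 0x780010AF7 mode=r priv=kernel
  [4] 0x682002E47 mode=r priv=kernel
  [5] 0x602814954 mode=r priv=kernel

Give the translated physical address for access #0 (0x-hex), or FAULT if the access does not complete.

Walk each access:
#0 VA=0x40041F559 (r,kernel):
  lvl0: tbl 0x25, slot 16 ⇒ 0x29007 (P1/RW1/US1/PS0)
  lvl1: tbl 0x29, slot 2 ⇒ 0x2B007 (P1/RW1/US1/PS0)
  lvl2: tbl 0x2B, slot 31 ⇒ 0x2F007 (P1/RW1/US1/PS0)
  ⇒ phys 0x2F559  [3 reads]
#1 VA=0x780010AF7 (r,kernel):
  lvl0: tbl 0x25, slot 30 ⇒ 0x32007 (P1/RW1/US1/PS0)
  lvl1: tbl 0x32, slot 0 ⇒ 0x34007 (P1/RW1/US1/PS0)
  lvl2: tbl 0x34, slot 16 ⇒ 0x37007 (P1/RW1/US1/PS0)
  ⇒ phys 0x37AF7  [3 reads]
#2 VA=0x742C0A5DD (r,kernel):
  lvl0: tbl 0x25, slot 29 ⇒ 0x38007 (P1/RW1/US1/PS0)
  lvl1: tbl 0x38, slot 22 ⇒ 0x39007 (P1/RW1/US1/PS0)
  lvl2: tbl 0x39, slot 10 ⇒ 0x3C007 (P1/RW1/US1/PS0)
  ⇒ phys 0x3C5DD  [3 reads]
#3 VA=0x780010AF7 (r,kernel):
  TLB hit vpn=0x780010 → PA=0x37AF7
#4 VA=0x682002E47 (r,kernel):
  lvl0: tbl 0x25, slot 26 ⇒ 0x3F007 (P1/RW1/US1/PS0)
  lvl1: tbl 0x3F, slot 16 ⇒ 0x41007 (P1/RW1/US1/PS0)
  lvl2: tbl 0x41, slot 2 ⇒ 0x44007 (P1/RW1/US1/PS0)
  ⇒ phys 0x44E47  [3 reads]
#5 VA=0x602814954 (r,kernel):
  lvl0: tbl 0x25, slot 24 ⇒ 0x48007 (P1/RW1/US1/PS0)
  lvl1: tbl 0x48, slot 20 ⇒ 0x4A007 (P1/RW1/US1/PS0)
  lvl2: tbl 0x4A, slot 20 ⇒ 0x4C007 (P1/RW1/US1/PS0)
  ⇒ phys 0x4C954  [3 reads]

Access #0 PA: 0x2F559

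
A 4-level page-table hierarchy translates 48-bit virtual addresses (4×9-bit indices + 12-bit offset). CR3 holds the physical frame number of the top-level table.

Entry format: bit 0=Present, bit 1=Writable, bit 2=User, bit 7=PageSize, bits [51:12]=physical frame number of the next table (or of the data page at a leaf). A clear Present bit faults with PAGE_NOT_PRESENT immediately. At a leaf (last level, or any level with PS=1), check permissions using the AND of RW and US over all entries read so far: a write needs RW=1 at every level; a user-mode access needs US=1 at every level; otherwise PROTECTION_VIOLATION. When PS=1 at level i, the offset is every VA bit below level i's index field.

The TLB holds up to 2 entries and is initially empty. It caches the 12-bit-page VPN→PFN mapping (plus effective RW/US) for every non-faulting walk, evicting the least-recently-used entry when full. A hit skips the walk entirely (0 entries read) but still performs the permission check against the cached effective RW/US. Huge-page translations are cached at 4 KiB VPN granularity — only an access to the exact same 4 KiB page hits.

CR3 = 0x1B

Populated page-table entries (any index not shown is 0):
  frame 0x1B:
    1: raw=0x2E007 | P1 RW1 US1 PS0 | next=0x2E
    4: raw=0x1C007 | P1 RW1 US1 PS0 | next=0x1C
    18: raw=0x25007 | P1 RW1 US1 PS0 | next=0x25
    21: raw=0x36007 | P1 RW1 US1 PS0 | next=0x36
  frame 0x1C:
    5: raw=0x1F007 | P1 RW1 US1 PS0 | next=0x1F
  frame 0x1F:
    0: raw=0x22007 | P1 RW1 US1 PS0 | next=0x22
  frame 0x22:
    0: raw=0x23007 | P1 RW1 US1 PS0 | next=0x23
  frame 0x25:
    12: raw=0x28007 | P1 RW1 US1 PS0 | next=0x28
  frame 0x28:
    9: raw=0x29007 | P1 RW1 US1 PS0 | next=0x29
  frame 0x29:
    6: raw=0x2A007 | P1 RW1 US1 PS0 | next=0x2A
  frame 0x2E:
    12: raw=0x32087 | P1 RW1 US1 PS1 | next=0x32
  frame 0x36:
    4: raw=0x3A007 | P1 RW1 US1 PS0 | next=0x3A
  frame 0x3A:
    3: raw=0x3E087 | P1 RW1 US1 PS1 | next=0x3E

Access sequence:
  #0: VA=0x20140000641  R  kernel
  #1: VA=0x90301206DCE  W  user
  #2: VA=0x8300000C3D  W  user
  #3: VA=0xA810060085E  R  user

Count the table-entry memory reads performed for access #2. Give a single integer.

Per-access translation:
#0 VA=0x20140000641 (r,kernel):
  [0] read 0x1B idx=4: raw=0x1C007 flags P=1 W=1 U=1 S=0
  [1] read 0x1C idx=5: raw=0x1F007 flags P=1 W=1 U=1 S=0
  [2] read 0x1F idx=0: raw=0x22007 flags P=1 W=1 U=1 S=0
  [3] read 0x22 idx=0: raw=0x23007 flags P=1 W=1 U=1 S=0
  → PA=0x23641  (4 entries read)
#1 VA=0x90301206DCE (w,user):
  [0] read 0x1B idx=18: raw=0x25007 flags P=1 W=1 U=1 S=0
  [1] read 0x25 idx=12: raw=0x28007 flags P=1 W=1 U=1 S=0
  [2] read 0x28 idx=9: raw=0x29007 flags P=1 W=1 U=1 S=0
  [3] read 0x29 idx=6: raw=0x2A007 flags P=1 W=1 U=1 S=0
  → PA=0x2ADCE  (4 entries read)
#2 VA=0x8300000C3D (w,user):
  [0] read 0x1B idx=1: raw=0x2E007 flags P=1 W=1 U=1 S=0
  [1] read 0x2E idx=12: raw=0x32087 flags P=1 W=1 U=1 S=1
  → PA=0x32C3D (huge @L1)  (2 entries read)
#3 VA=0xA810060085E (r,user):
  [0] read 0x1B idx=21: raw=0x36007 flags P=1 W=1 U=1 S=0
  [1] read 0x36 idx=4: raw=0x3A007 flags P=1 W=1 U=1 S=0
  [2] read 0x3A idx=3: raw=0x3E087 flags P=1 W=1 U=1 S=1
  → PA=0x3E85E (huge @L2)  (3 entries read)

Entries read for #2: 2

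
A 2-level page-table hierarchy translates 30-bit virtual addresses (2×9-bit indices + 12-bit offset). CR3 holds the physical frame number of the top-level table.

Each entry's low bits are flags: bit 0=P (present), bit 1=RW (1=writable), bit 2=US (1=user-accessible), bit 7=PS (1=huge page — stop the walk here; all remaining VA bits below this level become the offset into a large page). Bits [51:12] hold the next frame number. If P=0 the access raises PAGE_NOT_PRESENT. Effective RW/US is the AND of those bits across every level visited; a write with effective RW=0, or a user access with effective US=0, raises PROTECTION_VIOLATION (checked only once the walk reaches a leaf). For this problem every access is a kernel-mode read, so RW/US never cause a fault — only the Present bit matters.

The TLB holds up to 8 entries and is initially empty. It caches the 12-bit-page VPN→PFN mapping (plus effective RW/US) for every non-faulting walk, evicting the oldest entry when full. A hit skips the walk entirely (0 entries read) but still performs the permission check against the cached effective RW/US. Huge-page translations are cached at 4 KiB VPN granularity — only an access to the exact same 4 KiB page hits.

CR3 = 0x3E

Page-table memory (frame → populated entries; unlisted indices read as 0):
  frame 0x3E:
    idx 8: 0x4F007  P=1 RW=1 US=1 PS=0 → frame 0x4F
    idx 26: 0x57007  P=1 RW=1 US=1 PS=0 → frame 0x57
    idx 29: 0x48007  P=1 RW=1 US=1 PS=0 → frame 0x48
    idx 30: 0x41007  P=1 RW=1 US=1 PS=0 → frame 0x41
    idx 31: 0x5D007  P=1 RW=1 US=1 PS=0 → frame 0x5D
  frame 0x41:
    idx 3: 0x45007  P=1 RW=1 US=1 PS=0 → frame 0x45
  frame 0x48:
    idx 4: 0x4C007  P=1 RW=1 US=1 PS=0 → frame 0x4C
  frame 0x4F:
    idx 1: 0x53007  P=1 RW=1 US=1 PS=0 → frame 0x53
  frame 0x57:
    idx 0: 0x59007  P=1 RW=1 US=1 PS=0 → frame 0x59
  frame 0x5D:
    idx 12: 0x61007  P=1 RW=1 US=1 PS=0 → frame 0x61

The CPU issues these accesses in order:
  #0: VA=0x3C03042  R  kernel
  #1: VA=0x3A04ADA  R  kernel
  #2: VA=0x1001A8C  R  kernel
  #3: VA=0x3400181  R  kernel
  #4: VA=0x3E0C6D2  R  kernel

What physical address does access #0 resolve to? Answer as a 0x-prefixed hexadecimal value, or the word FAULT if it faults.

Walk each access:
#0 VA=0x3C03042 (r,kernel):
  lvl0: tbl 0x3E, slot 30 ⇒ 0x41007 (P1/RW1/US1/PS0)
  lvl1: tbl 0x41, slot 3 ⇒ 0x45007 (P1/RW1/US1/PS0)
  → PA=0x45042  (2 entries read)
#1 VA=0x3A04ADA (r,kernel):
  lvl0: tbl 0x3E, slot 29 ⇒ 0x48007 (P1/RW1/US1/PS0)
  lvl1: tbl 0x48, slot 4 ⇒ 0x4C007 (P1/RW1/US1/PS0)
  → PA=0x4CADA  (2 entries read)
#2 VA=0x1001A8C (r,kernel):
  lvl0: tbl 0x3E, slot 8 ⇒ 0x4F007 (P1/RW1/US1/PS0)
  lvl1: tbl 0x4F, slot 1 ⇒ 0x53007 (P1/RW1/US1/PS0)
  → PA=0x53A8C  (2 entries read)
#3 VA=0x3400181 (r,kernel):
  lvl0: tbl 0x3E, slot 26 ⇒ 0x57007 (P1/RW1/US1/PS0)
  lvl1: tbl 0x57, slot 0 ⇒ 0x59007 (P1/RW1/US1/PS0)
  → PA=0x59181  (2 entries read)
#4 VA=0x3E0C6D2 (r,kernel):
  lvl0: tbl 0x3E, slot 31 ⇒ 0x5D007 (P1/RW1/US1/PS0)
  lvl1: tbl 0x5D, slot 12 ⇒ 0x61007 (P1/RW1/US1/PS0)
  → PA=0x616D2  (2 entries read)

Access #0 PA: 0x45042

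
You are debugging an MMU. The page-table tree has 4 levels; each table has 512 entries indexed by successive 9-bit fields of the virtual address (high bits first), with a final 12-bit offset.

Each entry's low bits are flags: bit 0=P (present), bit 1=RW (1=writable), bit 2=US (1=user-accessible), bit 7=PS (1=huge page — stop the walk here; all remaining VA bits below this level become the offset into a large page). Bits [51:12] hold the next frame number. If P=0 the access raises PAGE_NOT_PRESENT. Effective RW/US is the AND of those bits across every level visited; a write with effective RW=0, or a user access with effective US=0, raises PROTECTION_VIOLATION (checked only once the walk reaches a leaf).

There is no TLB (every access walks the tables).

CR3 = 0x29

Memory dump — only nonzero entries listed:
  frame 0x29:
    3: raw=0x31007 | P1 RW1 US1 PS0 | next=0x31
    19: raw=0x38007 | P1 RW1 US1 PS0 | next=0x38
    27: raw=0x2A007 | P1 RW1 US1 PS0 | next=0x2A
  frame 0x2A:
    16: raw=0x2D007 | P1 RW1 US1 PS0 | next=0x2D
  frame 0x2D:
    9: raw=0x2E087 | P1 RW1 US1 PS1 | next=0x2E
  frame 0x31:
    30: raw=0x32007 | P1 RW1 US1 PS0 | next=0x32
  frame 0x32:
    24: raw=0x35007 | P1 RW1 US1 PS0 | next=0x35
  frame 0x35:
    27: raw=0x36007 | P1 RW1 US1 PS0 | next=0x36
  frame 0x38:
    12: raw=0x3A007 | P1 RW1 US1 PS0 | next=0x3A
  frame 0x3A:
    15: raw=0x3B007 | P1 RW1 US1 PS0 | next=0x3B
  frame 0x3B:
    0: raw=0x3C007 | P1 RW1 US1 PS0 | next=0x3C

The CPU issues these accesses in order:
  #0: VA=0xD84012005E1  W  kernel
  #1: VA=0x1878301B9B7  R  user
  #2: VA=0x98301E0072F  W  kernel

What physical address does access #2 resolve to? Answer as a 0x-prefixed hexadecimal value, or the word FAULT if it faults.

Trace:
#0 VA=0xD84012005E1 (w,kernel):
  L0: frame=0x29 idx=27 entry=0x2A007 [P=1 RW=1 US=1 PS=0]
  L1: frame=0x2A idx=16 entry=0x2D007 [P=1 RW=1 US=1 PS=0]
  L2: frame=0x2D idx=9 entry=0x2E087 [P=1 RW=1 US=1 PS=1]
  → PA=0x2E5E1 (huge @L2)  (3 entries read)
#1 VA=0x1878301B9B7 (r,user):
  L0: frame=0x29 idx=3 entry=0x31007 [P=1 RW=1 US=1 PS=0]
  L1: frame=0x31 idx=30 entry=0x32007 [P=1 RW=1 US=1 PS=0]
  L2: frame=0x32 idx=24 entry=0x35007 [P=1 RW=1 US=1 PS=0]
  L3: frame=0x35 idx=27 entry=0x36007 [P=1 RW=1 US=1 PS=0]
  → PA=0x369B7  (4 entries read)
#2 VA=0x98301E0072F (w,kernel):
  L0: frame=0x29 idx=19 entry=0x38007 [P=1 RW=1 US=1 PS=0]
  L1: frame=0x38 idx=12 entry=0x3A007 [P=1 RW=1 US=1 PS=0]
  L2: frame=0x3A idx=15 entry=0x3B007 [P=1 RW=1 US=1 PS=0]
  L3: frame=0x3B idx=0 entry=0x3C007 [P=1 RW=1 US=1 PS=0]
  → PA=0x3C72F  (4 entries read)

Access #2 PA: 0x3C72F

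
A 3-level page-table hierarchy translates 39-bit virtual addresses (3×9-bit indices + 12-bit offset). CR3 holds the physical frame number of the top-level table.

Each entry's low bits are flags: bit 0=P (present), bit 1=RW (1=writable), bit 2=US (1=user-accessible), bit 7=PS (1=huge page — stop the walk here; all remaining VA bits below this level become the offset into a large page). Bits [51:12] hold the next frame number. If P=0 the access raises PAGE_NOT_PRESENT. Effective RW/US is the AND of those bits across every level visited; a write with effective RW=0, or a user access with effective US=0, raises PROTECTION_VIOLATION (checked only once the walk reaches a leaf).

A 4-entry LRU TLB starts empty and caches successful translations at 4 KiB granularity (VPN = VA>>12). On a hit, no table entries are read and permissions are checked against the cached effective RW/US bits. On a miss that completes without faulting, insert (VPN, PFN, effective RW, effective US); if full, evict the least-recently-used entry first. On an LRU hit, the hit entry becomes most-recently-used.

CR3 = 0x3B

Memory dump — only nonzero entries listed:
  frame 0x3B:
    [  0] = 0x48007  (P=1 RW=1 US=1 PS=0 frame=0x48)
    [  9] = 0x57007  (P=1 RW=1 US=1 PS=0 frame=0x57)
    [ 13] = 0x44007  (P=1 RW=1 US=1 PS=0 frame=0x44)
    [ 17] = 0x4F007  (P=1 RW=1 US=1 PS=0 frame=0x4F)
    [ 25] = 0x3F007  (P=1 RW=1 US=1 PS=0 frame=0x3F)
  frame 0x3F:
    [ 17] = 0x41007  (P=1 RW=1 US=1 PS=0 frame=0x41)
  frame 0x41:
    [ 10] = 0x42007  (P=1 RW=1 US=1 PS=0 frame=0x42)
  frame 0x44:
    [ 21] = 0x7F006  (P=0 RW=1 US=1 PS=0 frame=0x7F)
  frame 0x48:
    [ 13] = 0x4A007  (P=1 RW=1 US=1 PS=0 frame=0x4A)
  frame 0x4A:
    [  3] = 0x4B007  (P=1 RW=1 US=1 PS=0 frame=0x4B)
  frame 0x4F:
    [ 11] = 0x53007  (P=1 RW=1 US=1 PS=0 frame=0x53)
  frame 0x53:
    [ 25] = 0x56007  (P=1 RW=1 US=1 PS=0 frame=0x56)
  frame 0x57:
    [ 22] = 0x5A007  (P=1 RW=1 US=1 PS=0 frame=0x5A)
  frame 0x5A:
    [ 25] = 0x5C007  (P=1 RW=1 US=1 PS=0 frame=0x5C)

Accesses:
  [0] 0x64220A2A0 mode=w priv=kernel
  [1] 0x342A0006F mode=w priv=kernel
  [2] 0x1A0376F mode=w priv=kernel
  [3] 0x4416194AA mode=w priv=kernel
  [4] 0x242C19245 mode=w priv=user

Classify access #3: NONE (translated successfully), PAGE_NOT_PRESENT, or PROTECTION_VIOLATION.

Walk each access:
#0 VA=0x64220A2A0 (w,kernel):
  L0 @0x3B[25] → 0x3F007  P=1,RW=1,US=1,PS=0
  L1 @0x3F[17] → 0x41007  P=1,RW=1,US=1,PS=0
  L2 @0x41[10] → 0x42007  P=1,RW=1,US=1,PS=0
  ⇒ phys 0x422A0  [3 reads]
#1 VA=0x342A0006F (w,kernel):
  L0 @0x3B[13] → 0x44007  P=1,RW=1,US=1,PS=0
  L1 @0x44[21] → 0x7F006  P=0,RW=1,US=1,PS=0
  → PAGE_NOT_PRESENT  (2 entries read)
#2 VA=0x1A0376F (w,kernel):
  L0 @0x3B[0] → 0x48007  P=1,RW=1,US=1,PS=0
  L1 @0x48[13] → 0x4A007  P=1,RW=1,US=1,PS=0
  L2 @0x4A[3] → 0x4B007  P=1,RW=1,US=1,PS=0
  ⇒ phys 0x4B76F  [3 reads]
#3 VA=0x4416194AA (w,kernel):
  L0 @0x3B[17] → 0x4F007  P=1,RW=1,US=1,PS=0
  L1 @0x4F[11] → 0x53007  P=1,RW=1,US=1,PS=0
  L2 @0x53[25] → 0x56007  P=1,RW=1,US=1,PS=0
  ⇒ phys 0x564AA  [3 reads]
#4 VA=0x242C19245 (w,user):
  L0 @0x3B[9] → 0x57007  P=1,RW=1,US=1,PS=0
  L1 @0x57[22] → 0x5A007  P=1,RW=1,US=1,PS=0
  L2 @0x5A[25] → 0x5C007  P=1,RW=1,US=1,PS=0
  ⇒ phys 0x5C245  [3 reads]

Access #3 fault: NONE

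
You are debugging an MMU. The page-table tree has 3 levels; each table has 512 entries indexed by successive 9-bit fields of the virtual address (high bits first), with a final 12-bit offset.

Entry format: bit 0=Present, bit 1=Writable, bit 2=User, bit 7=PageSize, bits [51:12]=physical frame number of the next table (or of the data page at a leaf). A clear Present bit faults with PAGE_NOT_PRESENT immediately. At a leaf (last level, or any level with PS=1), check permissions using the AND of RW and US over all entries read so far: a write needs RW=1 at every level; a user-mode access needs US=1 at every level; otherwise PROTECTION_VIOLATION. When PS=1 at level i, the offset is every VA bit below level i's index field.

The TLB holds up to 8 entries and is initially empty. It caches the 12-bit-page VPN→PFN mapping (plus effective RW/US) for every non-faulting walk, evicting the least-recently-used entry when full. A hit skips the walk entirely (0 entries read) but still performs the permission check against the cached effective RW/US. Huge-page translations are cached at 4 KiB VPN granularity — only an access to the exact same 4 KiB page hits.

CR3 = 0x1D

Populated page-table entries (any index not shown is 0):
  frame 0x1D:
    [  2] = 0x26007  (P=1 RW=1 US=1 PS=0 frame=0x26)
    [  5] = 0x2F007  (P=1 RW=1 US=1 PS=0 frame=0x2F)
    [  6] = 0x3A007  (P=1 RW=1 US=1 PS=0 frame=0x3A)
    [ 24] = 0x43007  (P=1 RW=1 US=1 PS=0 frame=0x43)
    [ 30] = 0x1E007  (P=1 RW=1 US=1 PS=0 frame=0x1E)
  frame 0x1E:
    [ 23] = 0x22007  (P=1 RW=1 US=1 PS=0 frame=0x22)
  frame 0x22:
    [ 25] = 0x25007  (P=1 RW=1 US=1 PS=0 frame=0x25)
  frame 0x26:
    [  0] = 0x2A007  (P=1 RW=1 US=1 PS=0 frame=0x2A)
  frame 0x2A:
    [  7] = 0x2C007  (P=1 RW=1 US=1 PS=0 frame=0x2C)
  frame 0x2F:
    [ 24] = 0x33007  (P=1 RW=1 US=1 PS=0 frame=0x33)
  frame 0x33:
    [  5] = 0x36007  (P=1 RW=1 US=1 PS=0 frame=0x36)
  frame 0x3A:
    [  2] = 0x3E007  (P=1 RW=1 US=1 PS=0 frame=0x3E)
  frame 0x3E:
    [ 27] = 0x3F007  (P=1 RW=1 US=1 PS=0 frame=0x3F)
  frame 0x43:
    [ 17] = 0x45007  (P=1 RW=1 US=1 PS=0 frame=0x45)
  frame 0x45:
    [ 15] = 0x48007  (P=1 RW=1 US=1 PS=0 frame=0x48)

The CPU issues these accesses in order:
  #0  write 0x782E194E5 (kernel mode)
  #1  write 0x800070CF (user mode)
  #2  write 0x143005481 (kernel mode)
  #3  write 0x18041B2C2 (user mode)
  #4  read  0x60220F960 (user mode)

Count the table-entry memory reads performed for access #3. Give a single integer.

Walk each access:
#0 VA=0x782E194E5 (w,kernel):
  L0 @0x1D[30] → 0x1E007  P=1,RW=1,US=1,PS=0
  L1 @0x1E[23] → 0x22007  P=1,RW=1,US=1,PS=0
  L2 @0x22[25] → 0x25007  P=1,RW=1,US=1,PS=0
  ⇒ phys 0x254E5  [3 reads]
#1 VA=0x800070CF (w,user):
  L0 @0x1D[2] → 0x26007  P=1,RW=1,US=1,PS=0
  L1 @0x26[0] → 0x2A007  P=1,RW=1,US=1,PS=0
  L2 @0x2A[7] → 0x2C007  P=1,RW=1,US=1,PS=0
  ⇒ phys 0x2C0CF  [3 reads]
#2 VA=0x143005481 (w,kernel):
  L0 @0x1D[5] → 0x2F007  P=1,RW=1,US=1,PS=0
  L1 @0x2F[24] → 0x33007  P=1,RW=1,US=1,PS=0
  L2 @0x33[5] → 0x36007  P=1,RW=1,US=1,PS=0
  ⇒ phys 0x36481  [3 reads]
#3 VA=0x18041B2C2 (w,user):
  L0 @0x1D[6] → 0x3A007  P=1,RW=1,US=1,PS=0
  L1 @0x3A[2] → 0x3E007  P=1,RW=1,US=1,PS=0
  L2 @0x3E[27] → 0x3F007  P=1,RW=1,US=1,PS=0
  ⇒ phys 0x3F2C2  [3 reads]
#4 VA=0x60220F960 (r,user):
  L0 @0x1D[24] → 0x43007  P=1,RW=1,US=1,PS=0
  L1 @0x43[17] → 0x45007  P=1,RW=1,US=1,PS=0
  L2 @0x45[15] → 0x48007  P=1,RW=1,US=1,PS=0
  ⇒ phys 0x48960  [3 reads]

Entries read for #3: 3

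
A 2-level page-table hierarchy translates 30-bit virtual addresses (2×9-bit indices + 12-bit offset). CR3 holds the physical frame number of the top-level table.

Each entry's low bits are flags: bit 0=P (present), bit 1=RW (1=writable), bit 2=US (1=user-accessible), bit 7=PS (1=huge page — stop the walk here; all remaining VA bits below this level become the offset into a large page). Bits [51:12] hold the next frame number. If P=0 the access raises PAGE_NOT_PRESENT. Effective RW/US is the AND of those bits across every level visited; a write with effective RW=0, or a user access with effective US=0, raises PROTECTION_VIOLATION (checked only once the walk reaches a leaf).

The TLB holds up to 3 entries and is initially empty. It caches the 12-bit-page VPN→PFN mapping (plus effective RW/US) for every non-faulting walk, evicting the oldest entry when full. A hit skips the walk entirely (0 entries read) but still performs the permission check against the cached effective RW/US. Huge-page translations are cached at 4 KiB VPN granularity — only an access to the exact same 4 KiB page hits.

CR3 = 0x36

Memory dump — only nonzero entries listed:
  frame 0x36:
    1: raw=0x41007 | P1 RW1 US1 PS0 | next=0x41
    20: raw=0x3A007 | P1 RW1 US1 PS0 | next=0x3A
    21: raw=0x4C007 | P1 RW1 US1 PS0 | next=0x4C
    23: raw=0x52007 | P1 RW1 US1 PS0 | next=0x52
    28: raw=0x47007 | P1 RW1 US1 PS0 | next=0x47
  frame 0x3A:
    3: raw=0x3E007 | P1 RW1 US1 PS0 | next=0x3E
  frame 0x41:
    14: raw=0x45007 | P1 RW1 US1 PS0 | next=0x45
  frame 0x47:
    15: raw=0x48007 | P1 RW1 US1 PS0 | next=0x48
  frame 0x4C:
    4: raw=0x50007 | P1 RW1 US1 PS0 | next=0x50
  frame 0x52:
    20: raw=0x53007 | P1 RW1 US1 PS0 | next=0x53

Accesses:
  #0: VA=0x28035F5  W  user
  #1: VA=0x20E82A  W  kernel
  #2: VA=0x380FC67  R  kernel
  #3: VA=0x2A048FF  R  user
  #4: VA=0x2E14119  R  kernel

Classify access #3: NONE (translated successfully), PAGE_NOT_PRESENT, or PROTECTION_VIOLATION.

Walk each access:
#0 VA=0x28035F5 (w,user):
  lvl0: tbl 0x36, slot 20 ⇒ 0x3A007 (P1/RW1/US1/PS0)
  lvl1: tbl 0x3A, slot 3 ⇒ 0x3E007 (P1/RW1/US1/PS0)
  ✓ 0x3E5F5  — 2 lookups
#1 VA=0x20E82A (w,kernel):
  lvl0: tbl 0x36, slot 1 ⇒ 0x41007 (P1/RW1/US1/PS0)
  lvl1: tbl 0x41, slot 14 ⇒ 0x45007 (P1/RW1/US1/PS0)
  ✓ 0x4582A  — 2 lookups
#2 VA=0x380FC67 (r,kernel):
  lvl0: tbl 0x36, slot 28 ⇒ 0x47007 (P1/RW1/US1/PS0)
  lvl1: tbl 0x47, slot 15 ⇒ 0x48007 (P1/RW1/US1/PS0)
  ✓ 0x48C67  — 2 lookups
#3 VA=0x2A048FF (r,user):
  lvl0: tbl 0x36, slot 21 ⇒ 0x4C007 (P1/RW1/US1/PS0)
  lvl1: tbl 0x4C, slot 4 ⇒ 0x50007 (P1/RW1/US1/PS0)
  ✓ 0x508FF  — 2 lookups
#4 VA=0x2E14119 (r,kernel):
  lvl0: tbl 0x36, slot 23 ⇒ 0x52007 (P1/RW1/US1/PS0)
  lvl1: tbl 0x52, slot 20 ⇒ 0x53007 (P1/RW1/US1/PS0)
  ✓ 0x53119  — 2 lookups

Access #3 fault: NONE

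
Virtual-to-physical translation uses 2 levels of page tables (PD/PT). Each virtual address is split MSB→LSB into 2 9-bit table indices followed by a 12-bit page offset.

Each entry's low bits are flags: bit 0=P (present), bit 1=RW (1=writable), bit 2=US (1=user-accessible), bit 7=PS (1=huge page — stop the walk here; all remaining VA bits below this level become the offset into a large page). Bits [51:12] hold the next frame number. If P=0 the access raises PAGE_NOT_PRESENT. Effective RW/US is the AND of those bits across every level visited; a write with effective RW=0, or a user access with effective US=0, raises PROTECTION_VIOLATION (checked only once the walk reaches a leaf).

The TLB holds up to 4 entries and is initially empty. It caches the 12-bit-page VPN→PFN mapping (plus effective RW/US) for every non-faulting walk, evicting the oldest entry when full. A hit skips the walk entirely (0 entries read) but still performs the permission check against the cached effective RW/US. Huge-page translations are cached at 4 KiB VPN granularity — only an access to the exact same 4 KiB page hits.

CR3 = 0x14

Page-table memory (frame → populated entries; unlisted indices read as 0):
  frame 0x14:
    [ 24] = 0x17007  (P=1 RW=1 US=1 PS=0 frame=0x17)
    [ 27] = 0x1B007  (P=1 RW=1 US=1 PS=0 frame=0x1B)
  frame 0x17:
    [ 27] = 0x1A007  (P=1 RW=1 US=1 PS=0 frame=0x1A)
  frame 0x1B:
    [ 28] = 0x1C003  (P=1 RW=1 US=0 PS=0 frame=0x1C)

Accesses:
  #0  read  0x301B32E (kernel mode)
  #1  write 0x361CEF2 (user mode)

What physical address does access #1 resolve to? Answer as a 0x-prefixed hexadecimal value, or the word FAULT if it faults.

Per-access translation:
#0 VA=0x301B32E (r,kernel):
  lvl0: tbl 0x14, slot 24 ⇒ 0x17007 (P1/RW1/US1/PS0)
  lvl1: tbl 0x17, slot 27 ⇒ 0x1A007 (P1/RW1/US1/PS0)
  ⇒ phys 0x1A32E  [2 reads]
#1 VA=0x361CEF2 (w,user):
  lvl0: tbl 0x14, slot 27 ⇒ 0x1B007 (P1/RW1/US1/PS0)
  lvl1: tbl 0x1B, slot 28 ⇒ 0x1C003 (P1/RW1/US0/PS0)
  ⇒ fault: PROTECTION_VIOLATION  — 2 lookups

Access #1 PA: FAULT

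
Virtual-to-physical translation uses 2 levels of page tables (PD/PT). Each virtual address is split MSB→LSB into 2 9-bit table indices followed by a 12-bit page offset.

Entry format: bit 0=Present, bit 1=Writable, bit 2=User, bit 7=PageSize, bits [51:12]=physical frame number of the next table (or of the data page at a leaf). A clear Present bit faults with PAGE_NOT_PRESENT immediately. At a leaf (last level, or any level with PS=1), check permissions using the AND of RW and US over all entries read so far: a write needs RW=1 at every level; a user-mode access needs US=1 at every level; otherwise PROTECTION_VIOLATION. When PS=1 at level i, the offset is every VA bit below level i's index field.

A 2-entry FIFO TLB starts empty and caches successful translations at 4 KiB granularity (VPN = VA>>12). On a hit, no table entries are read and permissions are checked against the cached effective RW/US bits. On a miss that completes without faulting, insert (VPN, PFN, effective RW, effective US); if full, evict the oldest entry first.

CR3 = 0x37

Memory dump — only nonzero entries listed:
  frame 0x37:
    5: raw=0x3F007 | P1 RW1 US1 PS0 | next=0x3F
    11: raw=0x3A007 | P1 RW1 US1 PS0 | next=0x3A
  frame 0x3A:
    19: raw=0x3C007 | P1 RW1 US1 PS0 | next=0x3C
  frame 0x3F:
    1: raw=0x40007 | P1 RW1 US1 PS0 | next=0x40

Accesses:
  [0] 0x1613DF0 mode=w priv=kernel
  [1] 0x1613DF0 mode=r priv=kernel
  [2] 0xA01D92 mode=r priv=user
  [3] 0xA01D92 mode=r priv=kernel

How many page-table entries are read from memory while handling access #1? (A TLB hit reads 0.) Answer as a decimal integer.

Per-access translation:
#0 VA=0x1613DF0 (w,kernel):
  L0: frame=0x37 idx=11 entry=0x3A007 [P=1 RW=1 US=1 PS=0]
  L1: frame=0x3A idx=19 entry=0x3C007 [P=1 RW=1 US=1 PS=0]
  → PA=0x3CDF0  (2 entries read)
#1 VA=0x1613DF0 (r,kernel):
  TLB hit vpn=0x1613 → PA=0x3CDF0
#2 VA=0xA01D92 (r,user):
  L0: frame=0x37 idx=5 entry=0x3F007 [P=1 RW=1 US=1 PS=0]
  L1: frame=0x3F idx=1 entry=0x40007 [P=1 RW=1 US=1 PS=0]
  → PA=0x40D92  (2 entries read)
#3 VA=0xA01D92 (r,kernel):
  TLB hit vpn=0xA01 → PA=0x40D92

Entries read for #1: 0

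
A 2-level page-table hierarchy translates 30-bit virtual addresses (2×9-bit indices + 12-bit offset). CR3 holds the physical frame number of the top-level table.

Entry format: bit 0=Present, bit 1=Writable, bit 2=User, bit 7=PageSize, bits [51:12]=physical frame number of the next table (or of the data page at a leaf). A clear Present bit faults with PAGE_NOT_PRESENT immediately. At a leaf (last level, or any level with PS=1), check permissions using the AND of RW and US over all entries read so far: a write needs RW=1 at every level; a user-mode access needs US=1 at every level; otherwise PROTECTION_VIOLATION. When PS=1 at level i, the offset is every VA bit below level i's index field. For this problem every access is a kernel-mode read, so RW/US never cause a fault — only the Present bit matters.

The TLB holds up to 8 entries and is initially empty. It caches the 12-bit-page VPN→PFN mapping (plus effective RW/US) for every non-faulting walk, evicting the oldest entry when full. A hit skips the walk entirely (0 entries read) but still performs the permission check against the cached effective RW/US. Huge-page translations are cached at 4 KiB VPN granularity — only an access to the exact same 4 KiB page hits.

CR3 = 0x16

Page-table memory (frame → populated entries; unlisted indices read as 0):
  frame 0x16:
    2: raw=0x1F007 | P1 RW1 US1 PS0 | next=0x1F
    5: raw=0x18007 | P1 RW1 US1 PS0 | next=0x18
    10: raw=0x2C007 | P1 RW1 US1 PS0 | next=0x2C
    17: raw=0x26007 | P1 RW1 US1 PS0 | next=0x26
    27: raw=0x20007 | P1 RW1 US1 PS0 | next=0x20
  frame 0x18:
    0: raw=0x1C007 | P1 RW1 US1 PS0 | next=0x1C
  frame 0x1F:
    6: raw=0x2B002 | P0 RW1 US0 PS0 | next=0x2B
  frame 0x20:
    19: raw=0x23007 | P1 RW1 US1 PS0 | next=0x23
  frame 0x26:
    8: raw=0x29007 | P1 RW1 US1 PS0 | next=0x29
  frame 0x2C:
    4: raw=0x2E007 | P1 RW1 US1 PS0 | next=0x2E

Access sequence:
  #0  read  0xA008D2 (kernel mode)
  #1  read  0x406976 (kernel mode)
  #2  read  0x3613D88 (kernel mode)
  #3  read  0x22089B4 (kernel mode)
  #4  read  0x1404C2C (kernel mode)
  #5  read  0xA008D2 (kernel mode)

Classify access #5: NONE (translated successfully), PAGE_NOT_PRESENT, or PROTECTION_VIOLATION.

Trace:
#0 VA=0xA008D2 (r,kernel):
  lvl0: tbl 0x16, slot 5 ⇒ 0x18007 (P1/RW1/US1/PS0)
  lvl1: tbl 0x18, slot 0 ⇒ 0x1C007 (P1/RW1/US1/PS0)
  ✓ 0x1C8D2  — 2 lookups
#1 VA=0x406976 (r,kernel):
  lvl0: tbl 0x16, slot 2 ⇒ 0x1F007 (P1/RW1/US1/PS0)
  lvl1: tbl 0x1F, slot 6 ⇒ 0x2B002 (P0/RW1/US0/PS0)
  ✗ PAGE_NOT_PRESENT  [2 reads]
#2 VA=0x3613D88 (r,kernel):
  lvl0: tbl 0x16, slot 27 ⇒ 0x20007 (P1/RW1/US1/PS0)
  lvl1: tbl 0x20, slot 19 ⇒ 0x23007 (P1/RW1/US1/PS0)
  ✓ 0x23D88  — 2 lookups
#3 VA=0x22089B4 (r,kernel):
  lvl0: tbl 0x16, slot 17 ⇒ 0x26007 (P1/RW1/US1/PS0)
  lvl1: tbl 0x26, slot 8 ⇒ 0x29007 (P1/RW1/US1/PS0)
  ✓ 0x299B4  — 2 lookups
#4 VA=0x1404C2C (r,kernel):
  lvl0: tbl 0x16, slot 10 ⇒ 0x2C007 (P1/RW1/US1/PS0)
  lvl1: tbl 0x2C, slot 4 ⇒ 0x2E007 (P1/RW1/US1/PS0)
  ✓ 0x2EC2C  — 2 lookups
#5 VA=0xA008D2 (r,kernel):
  TLB hit vpn=0xA00 → PA=0x1C8D2

Access #5 fault: NONE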